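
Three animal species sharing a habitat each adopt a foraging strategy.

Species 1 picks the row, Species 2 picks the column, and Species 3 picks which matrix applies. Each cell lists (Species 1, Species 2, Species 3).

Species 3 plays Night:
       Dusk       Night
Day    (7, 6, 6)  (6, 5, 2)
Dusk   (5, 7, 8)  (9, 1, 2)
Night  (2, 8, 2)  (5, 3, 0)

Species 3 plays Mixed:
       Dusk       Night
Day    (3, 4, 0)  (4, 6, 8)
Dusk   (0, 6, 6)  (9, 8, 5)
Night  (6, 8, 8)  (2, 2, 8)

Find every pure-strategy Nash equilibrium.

(Day, Dusk, Night); (Dusk, Night, Mixed); (Night, Dusk, Mixed)

Species 1 against (Dusk, Night): payoffs 7, 5, 2 → best response Day.
Species 1 against (Dusk, Mixed): payoffs 3, 0, 6 → best response Night.
Species 1 against (Night, Night): payoffs 6, 9, 5 → best response Dusk.
Species 1 against (Night, Mixed): payoffs 4, 9, 2 → best response Dusk.
Species 2 against (Day, Night): payoffs 6, 5 → best response Dusk.
Species 2 against (Day, Mixed): payoffs 4, 6 → best response Night.
Species 2 against (Dusk, Night): payoffs 7, 1 → best response Dusk.
Species 2 against (Dusk, Mixed): payoffs 6, 8 → best response Night.
Species 2 against (Night, Night): payoffs 8, 3 → best response Dusk.
Species 2 against (Night, Mixed): payoffs 8, 2 → best response Dusk.
Species 3 against (Day, Dusk): payoffs 6, 0 → best response Night.
Species 3 against (Day, Night): payoffs 2, 8 → best response Mixed.
Species 3 against (Dusk, Dusk): payoffs 8, 6 → best response Night.
Species 3 against (Dusk, Night): payoffs 2, 5 → best response Mixed.
Species 3 against (Night, Dusk): payoffs 2, 8 → best response Mixed.
Species 3 against (Night, Night): payoffs 0, 8 → best response Mixed.
Mutual best responses: (Day, Dusk, Night); (Dusk, Night, Mixed); (Night, Dusk, Mixed).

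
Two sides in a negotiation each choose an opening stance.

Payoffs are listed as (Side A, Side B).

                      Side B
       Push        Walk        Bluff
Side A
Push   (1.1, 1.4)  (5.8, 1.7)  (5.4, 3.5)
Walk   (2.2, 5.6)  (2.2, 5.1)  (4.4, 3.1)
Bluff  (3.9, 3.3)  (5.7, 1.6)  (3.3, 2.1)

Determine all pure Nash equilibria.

Side A against Push: payoffs 1.1, 2.2, 3.9 → best response Bluff.
Side A against Walk: payoffs 5.8, 2.2, 5.7 → best response Push.
Side A against Bluff: payoffs 5.4, 4.4, 3.3 → best response Push.
Side B against Push: payoffs 1.4, 1.7, 3.5 → best response Bluff.
Side B against Walk: payoffs 5.6, 5.1, 3.1 → best response Push.
Side B against Bluff: payoffs 3.3, 1.6, 2.1 → best response Push.
Mutual best responses: (Push, Bluff); (Bluff, Push).

(Push, Bluff); (Bluff, Push)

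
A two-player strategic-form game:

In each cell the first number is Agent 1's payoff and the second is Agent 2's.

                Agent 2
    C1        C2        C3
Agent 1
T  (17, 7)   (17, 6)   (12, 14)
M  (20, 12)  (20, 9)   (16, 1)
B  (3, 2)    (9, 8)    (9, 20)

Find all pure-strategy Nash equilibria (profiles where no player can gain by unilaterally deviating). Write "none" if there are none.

Check each profile: it is a Nash equilibrium iff no player can strictly gain by switching unilaterally.
(T, C1): Agent 1 can switch to M (17 → 20). Not NE.
(T, C2): Agent 1 can switch to M (17 → 20). Not NE.
(T, C3): Agent 1 can switch to M (12 → 16). Not NE.
(M, C1): Agent 1 gets 20, best alternative 17; Agent 2 gets 12, best alternative 9. No profitable deviation — NE.
(M, C2): Agent 2 can switch to C1 (9 → 12). Not NE.
(M, C3): Agent 2 can switch to C1 (1 → 12). Not NE.
(B, C1): Agent 1 can switch to T (3 → 17). Not NE.
(B, C2): Agent 1 can switch to T (9 → 17). Not NE.
(B, C3): Agent 1 can switch to T (9 → 12). Not NE.

The unique pure-strategy Nash equilibrium is (M, C1).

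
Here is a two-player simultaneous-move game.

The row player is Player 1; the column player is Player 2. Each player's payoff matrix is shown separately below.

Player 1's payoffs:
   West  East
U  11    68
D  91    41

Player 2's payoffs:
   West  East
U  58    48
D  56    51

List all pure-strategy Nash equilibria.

The unique pure-strategy Nash equilibrium is (D, West).

Mark each player's best response to every combination of opponents' strategies; a profile where every player is best-responding is a pure Nash equilibrium.
Player 1 against West: payoffs 11, 91 → best response D.
Player 1 against East: payoffs 68, 41 → best response U.
Player 2 against U: payoffs 58, 48 → best response West.
Player 2 against D: payoffs 56, 51 → best response West.
Mutual best responses: (D, West).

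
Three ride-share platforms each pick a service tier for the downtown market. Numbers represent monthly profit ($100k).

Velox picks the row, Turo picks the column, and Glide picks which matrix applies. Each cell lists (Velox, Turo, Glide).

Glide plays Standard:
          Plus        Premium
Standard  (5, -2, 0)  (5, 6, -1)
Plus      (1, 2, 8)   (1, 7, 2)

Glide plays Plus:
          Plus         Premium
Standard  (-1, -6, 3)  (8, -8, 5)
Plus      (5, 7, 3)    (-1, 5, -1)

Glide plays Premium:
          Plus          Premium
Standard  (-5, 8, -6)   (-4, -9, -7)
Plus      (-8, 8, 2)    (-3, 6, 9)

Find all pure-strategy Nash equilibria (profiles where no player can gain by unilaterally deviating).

none

For each strategy profile, look for a profitable unilateral deviation.
(Standard, Plus, Standard): Turo can switch to Premium (-2 → 6). Not NE.
(Standard, Plus, Plus): Velox can switch to Plus (-1 → 5). Not NE.
(Standard, Plus, Premium): Glide can switch to Standard (-6 → 0). Not NE.
(Standard, Premium, Standard): Glide can switch to Plus (-1 → 5). Not NE.
(Standard, Premium, Plus): Turo can switch to Plus (-8 → -6). Not NE.
(Standard, Premium, Premium): Velox can switch to Plus (-4 → -3). Not NE.
(The remaining 6 profiles each have a profitable deviation by the same check.)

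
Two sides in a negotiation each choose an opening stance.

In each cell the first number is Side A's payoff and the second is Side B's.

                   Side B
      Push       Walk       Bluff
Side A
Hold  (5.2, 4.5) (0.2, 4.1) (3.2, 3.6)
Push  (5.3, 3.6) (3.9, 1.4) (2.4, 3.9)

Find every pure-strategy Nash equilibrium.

(Hold, Push): Side A can switch to Push (5.2 → 5.3). Not NE.
(Hold, Walk): Side A can switch to Push (0.2 → 3.9). Not NE.
(Hold, Bluff): Side B can switch to Push (3.6 → 4.5). Not NE.
(Push, Push): Side B can switch to Bluff (3.6 → 3.9). Not NE.
(Push, Walk): Side B can switch to Push (1.4 → 3.6). Not NE.
(Push, Bluff): Side A can switch to Hold (2.4 → 3.2). Not NE.

none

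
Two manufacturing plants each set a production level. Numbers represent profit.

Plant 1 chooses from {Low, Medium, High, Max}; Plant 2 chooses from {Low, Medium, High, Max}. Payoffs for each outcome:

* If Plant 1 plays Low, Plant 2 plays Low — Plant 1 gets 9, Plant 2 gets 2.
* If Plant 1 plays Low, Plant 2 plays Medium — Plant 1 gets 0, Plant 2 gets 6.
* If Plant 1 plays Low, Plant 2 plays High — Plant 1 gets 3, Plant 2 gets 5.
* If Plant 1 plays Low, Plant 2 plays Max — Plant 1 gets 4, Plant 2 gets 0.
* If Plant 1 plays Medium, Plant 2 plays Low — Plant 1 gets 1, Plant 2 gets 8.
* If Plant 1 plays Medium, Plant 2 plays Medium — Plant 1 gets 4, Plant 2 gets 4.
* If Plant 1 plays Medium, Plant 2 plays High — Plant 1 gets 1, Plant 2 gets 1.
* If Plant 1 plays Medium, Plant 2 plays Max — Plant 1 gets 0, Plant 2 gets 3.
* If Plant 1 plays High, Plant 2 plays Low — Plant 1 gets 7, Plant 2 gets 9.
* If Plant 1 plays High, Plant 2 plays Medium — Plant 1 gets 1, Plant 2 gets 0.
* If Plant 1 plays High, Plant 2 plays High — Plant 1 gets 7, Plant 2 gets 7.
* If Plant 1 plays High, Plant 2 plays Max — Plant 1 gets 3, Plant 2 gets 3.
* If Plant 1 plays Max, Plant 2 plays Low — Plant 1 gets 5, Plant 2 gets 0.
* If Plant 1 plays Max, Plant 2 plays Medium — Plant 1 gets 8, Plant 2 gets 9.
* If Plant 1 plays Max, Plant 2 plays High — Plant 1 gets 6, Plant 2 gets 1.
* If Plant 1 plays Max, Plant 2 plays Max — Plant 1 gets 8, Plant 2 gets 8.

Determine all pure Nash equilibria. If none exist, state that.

(Max, Medium)

Plant 1 against Low: payoffs 9, 1, 7, 5 → best response Low.
Plant 1 against Medium: payoffs 0, 4, 1, 8 → best response Max.
Plant 1 against High: payoffs 3, 1, 7, 6 → best response High.
Plant 1 against Max: payoffs 4, 0, 3, 8 → best response Max.
Plant 2 against Low: payoffs 2, 6, 5, 0 → best response Medium.
Plant 2 against Medium: payoffs 8, 4, 1, 3 → best response Low.
Plant 2 against High: payoffs 9, 0, 7, 3 → best response Low.
Plant 2 against Max: payoffs 0, 9, 1, 8 → best response Medium.
Mutual best responses: (Max, Medium).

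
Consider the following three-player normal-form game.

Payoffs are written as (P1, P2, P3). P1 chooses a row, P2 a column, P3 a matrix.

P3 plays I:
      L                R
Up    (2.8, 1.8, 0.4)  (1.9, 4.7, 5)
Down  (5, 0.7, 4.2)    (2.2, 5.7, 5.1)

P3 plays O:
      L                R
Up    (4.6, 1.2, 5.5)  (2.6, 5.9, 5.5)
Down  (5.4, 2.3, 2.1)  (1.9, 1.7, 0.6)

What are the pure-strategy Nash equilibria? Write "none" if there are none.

The pure Nash equilibria are (Up, R, O); (Down, R, I).

(Up, L, I): P1 can switch to Down (2.8 → 5). Not NE.
(Up, L, O): P1 can switch to Down (4.6 → 5.4). Not NE.
(Up, R, I): P1 can switch to Down (1.9 → 2.2). Not NE.
(Up, R, O): P1 gets 2.6, best alternative 1.9; P2 gets 5.9, best alternative 1.2; P3 gets 5.5, best alternative 5. No profitable deviation — NE.
(Down, L, I): P2 can switch to R (0.7 → 5.7). Not NE.
(Down, L, O): P3 can switch to I (2.1 → 4.2). Not NE.
(Down, R, I): P1 gets 2.2, best alternative 1.9; P2 gets 5.7, best alternative 0.7; P3 gets 5.1, best alternative 0.6. No profitable deviation — NE.
(Down, R, O): P1 can switch to Up (1.9 → 2.6). Not NE.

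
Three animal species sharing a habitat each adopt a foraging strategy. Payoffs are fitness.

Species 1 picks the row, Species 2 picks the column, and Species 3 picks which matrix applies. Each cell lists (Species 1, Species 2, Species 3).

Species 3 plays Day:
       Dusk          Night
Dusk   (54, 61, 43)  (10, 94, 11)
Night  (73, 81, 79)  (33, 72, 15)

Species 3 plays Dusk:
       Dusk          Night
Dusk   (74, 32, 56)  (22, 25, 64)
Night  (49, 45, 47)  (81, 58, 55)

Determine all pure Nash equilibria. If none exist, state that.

(Dusk, Dusk, Day): Species 1 can switch to Night (54 → 73). Not NE.
(Dusk, Dusk, Dusk): Species 1 gets 74, best alternative 49; Species 2 gets 32, best alternative 25; Species 3 gets 56, best alternative 43. No profitable deviation — NE.
(Dusk, Night, Day): Species 1 can switch to Night (10 → 33). Not NE.
(Dusk, Night, Dusk): Species 1 can switch to Night (22 → 81). Not NE.
(Night, Dusk, Day): Species 1 gets 73, best alternative 54; Species 2 gets 81, best alternative 72; Species 3 gets 79, best alternative 47. No profitable deviation — NE.
(Night, Dusk, Dusk): Species 1 can switch to Dusk (49 → 74). Not NE.
(Night, Night, Day): Species 2 can switch to Dusk (72 → 81). Not NE.
(Night, Night, Dusk): Species 1 gets 81, best alternative 22; Species 2 gets 58, best alternative 45; Species 3 gets 55, best alternative 15. No profitable deviation — NE.

The pure Nash equilibria are (Dusk, Dusk, Dusk), (Night, Dusk, Day), (Night, Night, Dusk).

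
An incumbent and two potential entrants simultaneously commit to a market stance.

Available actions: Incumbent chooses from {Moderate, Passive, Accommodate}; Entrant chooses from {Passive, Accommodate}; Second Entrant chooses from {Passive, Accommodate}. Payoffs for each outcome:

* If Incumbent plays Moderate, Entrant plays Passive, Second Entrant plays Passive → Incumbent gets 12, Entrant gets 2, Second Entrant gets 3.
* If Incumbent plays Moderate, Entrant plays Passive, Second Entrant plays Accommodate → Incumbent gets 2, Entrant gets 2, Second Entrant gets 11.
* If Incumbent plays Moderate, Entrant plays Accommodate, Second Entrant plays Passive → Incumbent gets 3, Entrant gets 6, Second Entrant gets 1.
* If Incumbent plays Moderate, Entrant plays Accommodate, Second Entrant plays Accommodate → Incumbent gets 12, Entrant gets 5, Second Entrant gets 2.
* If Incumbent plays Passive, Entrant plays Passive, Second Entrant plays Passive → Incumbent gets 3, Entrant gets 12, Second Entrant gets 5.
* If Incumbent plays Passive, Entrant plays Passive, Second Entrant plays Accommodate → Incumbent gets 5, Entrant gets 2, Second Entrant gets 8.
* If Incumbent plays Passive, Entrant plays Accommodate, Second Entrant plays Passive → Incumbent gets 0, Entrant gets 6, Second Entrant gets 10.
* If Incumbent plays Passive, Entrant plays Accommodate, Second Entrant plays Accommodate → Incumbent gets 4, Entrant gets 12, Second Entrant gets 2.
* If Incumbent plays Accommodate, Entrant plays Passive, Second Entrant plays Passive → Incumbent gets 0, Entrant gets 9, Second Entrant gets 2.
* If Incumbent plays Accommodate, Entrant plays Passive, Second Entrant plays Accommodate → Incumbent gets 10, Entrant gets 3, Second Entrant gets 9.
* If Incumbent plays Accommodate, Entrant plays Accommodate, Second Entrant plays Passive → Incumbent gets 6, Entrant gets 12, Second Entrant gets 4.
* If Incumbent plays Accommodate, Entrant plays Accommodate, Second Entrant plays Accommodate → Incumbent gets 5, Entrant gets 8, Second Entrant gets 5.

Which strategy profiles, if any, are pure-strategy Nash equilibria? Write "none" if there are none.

Incumbent against (Passive, Passive): payoffs 12, 3, 0 → best response Moderate.
Incumbent against (Passive, Accommodate): payoffs 2, 5, 10 → best response Accommodate.
Incumbent against (Accommodate, Passive): payoffs 3, 0, 6 → best response Accommodate.
Incumbent against (Accommodate, Accommodate): payoffs 12, 4, 5 → best response Moderate.
Entrant against (Moderate, Passive): payoffs 2, 6 → best response Accommodate.
Entrant against (Moderate, Accommodate): payoffs 2, 5 → best response Accommodate.
Entrant against (Passive, Passive): payoffs 12, 6 → best response Passive.
Entrant against (Passive, Accommodate): payoffs 2, 12 → best response Accommodate.
Entrant against (Accommodate, Passive): payoffs 9, 12 → best response Accommodate.
Entrant against (Accommodate, Accommodate): payoffs 3, 8 → best response Accommodate.
Second Entrant against (Moderate, Passive): payoffs 3, 11 → best response Accommodate.
Second Entrant against (Moderate, Accommodate): payoffs 1, 2 → best response Accommodate.
Second Entrant against (Passive, Passive): payoffs 5, 8 → best response Accommodate.
Second Entrant against (Passive, Accommodate): payoffs 10, 2 → best response Passive.
Second Entrant against (Accommodate, Passive): payoffs 2, 9 → best response Accommodate.
Second Entrant against (Accommodate, Accommodate): payoffs 4, 5 → best response Accommodate.
Mutual best responses: (Moderate, Accommodate, Accommodate).

(Moderate, Accommodate, Accommodate)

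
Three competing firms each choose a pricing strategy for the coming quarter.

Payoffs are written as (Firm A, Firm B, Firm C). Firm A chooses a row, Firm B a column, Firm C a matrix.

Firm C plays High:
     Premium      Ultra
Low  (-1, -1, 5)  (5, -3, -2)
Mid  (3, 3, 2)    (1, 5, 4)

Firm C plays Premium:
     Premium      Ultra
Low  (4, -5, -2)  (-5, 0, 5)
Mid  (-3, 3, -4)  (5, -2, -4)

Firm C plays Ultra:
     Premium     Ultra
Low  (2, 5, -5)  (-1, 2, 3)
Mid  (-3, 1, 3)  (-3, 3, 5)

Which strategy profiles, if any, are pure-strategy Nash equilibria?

Mark each player's best response to every combination of opponents' strategies; a profile where every player is best-responding is a pure Nash equilibrium.
Firm A against (Premium, High): payoffs -1, 3 → best response Mid.
Firm A against (Premium, Premium): payoffs 4, -3 → best response Low.
Firm A against (Premium, Ultra): payoffs 2, -3 → best response Low.
Firm A against (Ultra, High): payoffs 5, 1 → best response Low.
Firm A against (Ultra, Premium): payoffs -5, 5 → best response Mid.
Firm A against (Ultra, Ultra): payoffs -1, -3 → best response Low.
Firm B against (Low, High): payoffs -1, -3 → best response Premium.
Firm B against (Low, Premium): payoffs -5, 0 → best response Ultra.
Firm B against (Low, Ultra): payoffs 5, 2 → best response Premium.
Firm B against (Mid, High): payoffs 3, 5 → best response Ultra.
Firm B against (Mid, Premium): payoffs 3, -2 → best response Premium.
Firm B against (Mid, Ultra): payoffs 1, 3 → best response Ultra.
Firm C against (Low, Premium): payoffs 5, -2, -5 → best response High.
Firm C against (Low, Ultra): payoffs -2, 5, 3 → best response Premium.
Firm C against (Mid, Premium): payoffs 2, -4, 3 → best response Ultra.
Firm C against (Mid, Ultra): payoffs 4, -4, 5 → best response Ultra.
No profile is a mutual best response for all players.

There is no pure-strategy Nash equilibrium.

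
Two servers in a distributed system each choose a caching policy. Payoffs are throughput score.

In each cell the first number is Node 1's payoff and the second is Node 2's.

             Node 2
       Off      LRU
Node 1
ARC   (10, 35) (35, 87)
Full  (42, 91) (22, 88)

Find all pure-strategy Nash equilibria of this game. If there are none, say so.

Node 1 against Off: payoffs 10, 42 → best response Full.
Node 1 against LRU: payoffs 35, 22 → best response ARC.
Node 2 against ARC: payoffs 35, 87 → best response LRU.
Node 2 against Full: payoffs 91, 88 → best response Off.
Mutual best responses: (ARC, LRU); (Full, Off).

(ARC, LRU); (Full, Off)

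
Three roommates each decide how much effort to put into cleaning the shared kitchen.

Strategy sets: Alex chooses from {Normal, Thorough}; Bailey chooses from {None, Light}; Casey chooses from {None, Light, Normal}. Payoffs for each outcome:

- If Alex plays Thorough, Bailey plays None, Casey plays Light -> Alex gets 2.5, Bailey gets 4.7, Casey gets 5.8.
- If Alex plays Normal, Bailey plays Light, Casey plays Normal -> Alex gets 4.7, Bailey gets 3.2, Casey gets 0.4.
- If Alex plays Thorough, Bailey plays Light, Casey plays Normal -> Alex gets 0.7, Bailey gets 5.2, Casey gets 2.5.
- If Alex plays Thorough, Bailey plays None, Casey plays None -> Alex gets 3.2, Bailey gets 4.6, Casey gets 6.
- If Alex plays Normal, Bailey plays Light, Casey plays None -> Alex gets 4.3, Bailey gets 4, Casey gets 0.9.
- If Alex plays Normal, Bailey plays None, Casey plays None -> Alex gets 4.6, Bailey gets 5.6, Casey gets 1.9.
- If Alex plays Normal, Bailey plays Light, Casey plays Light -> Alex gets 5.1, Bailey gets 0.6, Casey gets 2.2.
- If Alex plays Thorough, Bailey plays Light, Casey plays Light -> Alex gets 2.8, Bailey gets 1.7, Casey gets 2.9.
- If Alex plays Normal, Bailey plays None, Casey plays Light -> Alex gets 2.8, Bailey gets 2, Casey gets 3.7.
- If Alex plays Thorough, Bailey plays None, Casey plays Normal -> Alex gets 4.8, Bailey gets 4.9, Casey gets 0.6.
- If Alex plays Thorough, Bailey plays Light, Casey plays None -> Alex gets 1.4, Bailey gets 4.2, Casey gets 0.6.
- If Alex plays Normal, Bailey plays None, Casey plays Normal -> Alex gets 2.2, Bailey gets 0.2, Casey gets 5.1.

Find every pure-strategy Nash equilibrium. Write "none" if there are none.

This game has no pure Nash equilibrium.

(Normal, None, None): Casey can switch to Light (1.9 → 3.7). Not NE.
(Normal, None, Light): Casey can switch to Normal (3.7 → 5.1). Not NE.
(Normal, None, Normal): Alex can switch to Thorough (2.2 → 4.8). Not NE.
(Normal, Light, None): Bailey can switch to None (4 → 5.6). Not NE.
(Normal, Light, Light): Bailey can switch to None (0.6 → 2). Not NE.
(Normal, Light, Normal): Casey can switch to None (0.4 → 0.9). Not NE.
(The remaining 6 profiles each have a profitable deviation by the same check.)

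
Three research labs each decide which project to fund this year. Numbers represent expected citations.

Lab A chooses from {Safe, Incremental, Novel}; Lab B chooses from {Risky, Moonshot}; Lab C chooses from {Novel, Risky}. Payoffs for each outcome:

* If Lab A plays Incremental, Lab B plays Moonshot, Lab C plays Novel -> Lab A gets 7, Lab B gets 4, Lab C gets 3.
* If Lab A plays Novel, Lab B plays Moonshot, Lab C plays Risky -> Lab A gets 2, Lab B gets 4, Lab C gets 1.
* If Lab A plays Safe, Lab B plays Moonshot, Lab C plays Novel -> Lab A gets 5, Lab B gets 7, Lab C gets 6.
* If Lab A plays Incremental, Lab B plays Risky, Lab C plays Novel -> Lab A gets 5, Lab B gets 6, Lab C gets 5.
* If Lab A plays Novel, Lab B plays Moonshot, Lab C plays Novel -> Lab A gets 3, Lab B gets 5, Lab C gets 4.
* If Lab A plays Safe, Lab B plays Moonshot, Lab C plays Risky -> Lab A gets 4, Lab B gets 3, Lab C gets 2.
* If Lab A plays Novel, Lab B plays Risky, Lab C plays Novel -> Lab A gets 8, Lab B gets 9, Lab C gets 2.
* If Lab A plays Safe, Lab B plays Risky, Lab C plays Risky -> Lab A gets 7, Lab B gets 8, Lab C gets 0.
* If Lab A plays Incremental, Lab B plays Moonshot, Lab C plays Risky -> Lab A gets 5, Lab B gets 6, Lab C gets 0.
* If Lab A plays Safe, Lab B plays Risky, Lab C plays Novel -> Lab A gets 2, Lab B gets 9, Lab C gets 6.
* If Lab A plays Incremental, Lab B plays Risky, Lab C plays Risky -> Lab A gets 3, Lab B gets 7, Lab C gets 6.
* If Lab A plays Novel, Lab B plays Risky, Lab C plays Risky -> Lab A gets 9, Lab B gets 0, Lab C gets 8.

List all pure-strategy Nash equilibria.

Lab A against (Risky, Novel): payoffs 2, 5, 8 → best response Novel.
Lab A against (Risky, Risky): payoffs 7, 3, 9 → best response Novel.
Lab A against (Moonshot, Novel): payoffs 5, 7, 3 → best response Incremental.
Lab A against (Moonshot, Risky): payoffs 4, 5, 2 → best response Incremental.
Lab B against (Safe, Novel): payoffs 9, 7 → best response Risky.
Lab B against (Safe, Risky): payoffs 8, 3 → best response Risky.
Lab B against (Incremental, Novel): payoffs 6, 4 → best response Risky.
Lab B against (Incremental, Risky): payoffs 7, 6 → best response Risky.
Lab B against (Novel, Novel): payoffs 9, 5 → best response Risky.
Lab B against (Novel, Risky): payoffs 0, 4 → best response Moonshot.
Lab C against (Safe, Risky): payoffs 6, 0 → best response Novel.
Lab C against (Safe, Moonshot): payoffs 6, 2 → best response Novel.
Lab C against (Incremental, Risky): payoffs 5, 6 → best response Risky.
Lab C against (Incremental, Moonshot): payoffs 3, 0 → best response Novel.
Lab C against (Novel, Risky): payoffs 2, 8 → best response Risky.
Lab C against (Novel, Moonshot): payoffs 4, 1 → best response Novel.
No profile is a mutual best response for all players.

none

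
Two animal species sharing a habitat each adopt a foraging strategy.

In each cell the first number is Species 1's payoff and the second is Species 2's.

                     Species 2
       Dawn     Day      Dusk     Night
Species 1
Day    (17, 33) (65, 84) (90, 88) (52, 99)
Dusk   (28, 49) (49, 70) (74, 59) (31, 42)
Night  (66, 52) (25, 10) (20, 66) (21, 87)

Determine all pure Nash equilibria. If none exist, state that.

Species 1 against Dawn: payoffs 17, 28, 66 → best response Night.
Species 1 against Day: payoffs 65, 49, 25 → best response Day.
Species 1 against Dusk: payoffs 90, 74, 20 → best response Day.
Species 1 against Night: payoffs 52, 31, 21 → best response Day.
Species 2 against Day: payoffs 33, 84, 88, 99 → best response Night.
Species 2 against Dusk: payoffs 49, 70, 59, 42 → best response Day.
Species 2 against Night: payoffs 52, 10, 66, 87 → best response Night.
Mutual best responses: (Day, Night).

(Day, Night)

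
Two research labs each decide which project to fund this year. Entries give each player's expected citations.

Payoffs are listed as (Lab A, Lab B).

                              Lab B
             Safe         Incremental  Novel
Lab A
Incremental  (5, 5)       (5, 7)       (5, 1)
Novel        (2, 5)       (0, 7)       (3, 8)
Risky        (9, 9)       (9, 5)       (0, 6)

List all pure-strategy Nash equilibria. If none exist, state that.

Lab A against Safe: payoffs 5, 2, 9 → best response Risky.
Lab A against Incremental: payoffs 5, 0, 9 → best response Risky.
Lab A against Novel: payoffs 5, 3, 0 → best response Incremental.
Lab B against Incremental: payoffs 5, 7, 1 → best response Incremental.
Lab B against Novel: payoffs 5, 7, 8 → best response Novel.
Lab B against Risky: payoffs 9, 5, 6 → best response Safe.
Mutual best responses: (Risky, Safe).

The unique pure-strategy Nash equilibrium is (Risky, Safe).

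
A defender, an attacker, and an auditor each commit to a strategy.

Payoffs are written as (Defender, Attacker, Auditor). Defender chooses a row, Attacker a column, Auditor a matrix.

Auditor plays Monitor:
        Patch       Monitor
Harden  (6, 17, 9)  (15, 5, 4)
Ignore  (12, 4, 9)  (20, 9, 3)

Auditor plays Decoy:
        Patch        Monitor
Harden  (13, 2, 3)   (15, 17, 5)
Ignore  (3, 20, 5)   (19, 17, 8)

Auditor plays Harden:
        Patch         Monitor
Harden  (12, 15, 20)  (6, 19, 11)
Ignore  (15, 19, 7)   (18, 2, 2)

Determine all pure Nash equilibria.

This game has no pure Nash equilibrium.

Defender against (Patch, Monitor): payoffs 6, 12 → best response Ignore.
Defender against (Patch, Decoy): payoffs 13, 3 → best response Harden.
Defender against (Patch, Harden): payoffs 12, 15 → best response Ignore.
Defender against (Monitor, Monitor): payoffs 15, 20 → best response Ignore.
Defender against (Monitor, Decoy): payoffs 15, 19 → best response Ignore.
Defender against (Monitor, Harden): payoffs 6, 18 → best response Ignore.
Attacker against (Harden, Monitor): payoffs 17, 5 → best response Patch.
Attacker against (Harden, Decoy): payoffs 2, 17 → best response Monitor.
Attacker against (Harden, Harden): payoffs 15, 19 → best response Monitor.
Attacker against (Ignore, Monitor): payoffs 4, 9 → best response Monitor.
Attacker against (Ignore, Decoy): payoffs 20, 17 → best response Patch.
Attacker against (Ignore, Harden): payoffs 19, 2 → best response Patch.
Auditor against (Harden, Patch): payoffs 9, 3, 20 → best response Harden.
Auditor against (Harden, Monitor): payoffs 4, 5, 11 → best response Harden.
Auditor against (Ignore, Patch): payoffs 9, 5, 7 → best response Monitor.
Auditor against (Ignore, Monitor): payoffs 3, 8, 2 → best response Decoy.
No profile is a mutual best response for all players.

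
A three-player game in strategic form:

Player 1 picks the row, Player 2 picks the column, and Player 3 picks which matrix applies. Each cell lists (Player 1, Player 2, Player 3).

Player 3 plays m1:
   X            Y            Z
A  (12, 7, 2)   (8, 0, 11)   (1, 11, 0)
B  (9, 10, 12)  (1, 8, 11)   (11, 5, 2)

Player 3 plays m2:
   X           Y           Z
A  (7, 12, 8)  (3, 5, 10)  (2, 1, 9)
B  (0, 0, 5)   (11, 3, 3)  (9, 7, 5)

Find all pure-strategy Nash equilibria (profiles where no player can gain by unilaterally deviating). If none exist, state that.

Pure-strategy Nash equilibria: (A, X, m2); (B, Z, m2)

Player 1 against (X, m1): payoffs 12, 9 → best response A.
Player 1 against (X, m2): payoffs 7, 0 → best response A.
Player 1 against (Y, m1): payoffs 8, 1 → best response A.
Player 1 against (Y, m2): payoffs 3, 11 → best response B.
Player 1 against (Z, m1): payoffs 1, 11 → best response B.
Player 1 against (Z, m2): payoffs 2, 9 → best response B.
Player 2 against (A, m1): payoffs 7, 0, 11 → best response Z.
Player 2 against (A, m2): payoffs 12, 5, 1 → best response X.
Player 2 against (B, m1): payoffs 10, 8, 5 → best response X.
Player 2 against (B, m2): payoffs 0, 3, 7 → best response Z.
Player 3 against (A, X): payoffs 2, 8 → best response m2.
Player 3 against (A, Y): payoffs 11, 10 → best response m1.
Player 3 against (A, Z): payoffs 0, 9 → best response m2.
Player 3 against (B, X): payoffs 12, 5 → best response m1.
Player 3 against (B, Y): payoffs 11, 3 → best response m1.
Player 3 against (B, Z): payoffs 2, 5 → best response m2.
Mutual best responses: (A, X, m2); (B, Z, m2).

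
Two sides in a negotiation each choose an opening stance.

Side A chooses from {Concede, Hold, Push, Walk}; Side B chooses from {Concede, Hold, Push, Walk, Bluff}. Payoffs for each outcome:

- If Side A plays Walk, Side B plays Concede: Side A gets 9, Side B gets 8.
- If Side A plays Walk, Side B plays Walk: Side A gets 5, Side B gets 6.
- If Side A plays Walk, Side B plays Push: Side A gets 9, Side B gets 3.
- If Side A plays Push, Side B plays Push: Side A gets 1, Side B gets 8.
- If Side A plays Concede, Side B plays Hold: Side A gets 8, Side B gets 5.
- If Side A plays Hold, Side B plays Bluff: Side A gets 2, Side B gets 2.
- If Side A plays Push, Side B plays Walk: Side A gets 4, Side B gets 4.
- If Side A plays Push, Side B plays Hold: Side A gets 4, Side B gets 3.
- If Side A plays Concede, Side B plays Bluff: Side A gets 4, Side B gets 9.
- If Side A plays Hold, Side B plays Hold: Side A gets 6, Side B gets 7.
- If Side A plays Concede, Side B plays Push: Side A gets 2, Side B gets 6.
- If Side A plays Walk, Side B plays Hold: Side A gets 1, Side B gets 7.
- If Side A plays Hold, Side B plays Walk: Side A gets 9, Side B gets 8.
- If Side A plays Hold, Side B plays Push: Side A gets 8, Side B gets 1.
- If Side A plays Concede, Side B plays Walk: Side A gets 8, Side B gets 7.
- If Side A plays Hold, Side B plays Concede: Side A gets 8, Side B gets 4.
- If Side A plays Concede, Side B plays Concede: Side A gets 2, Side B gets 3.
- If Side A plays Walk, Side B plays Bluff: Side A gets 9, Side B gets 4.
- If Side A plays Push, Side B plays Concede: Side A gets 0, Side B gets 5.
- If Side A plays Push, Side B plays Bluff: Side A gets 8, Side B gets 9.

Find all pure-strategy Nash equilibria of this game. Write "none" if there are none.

Side A against Concede: payoffs 2, 8, 0, 9 → best response Walk.
Side A against Hold: payoffs 8, 6, 4, 1 → best response Concede.
Side A against Push: payoffs 2, 8, 1, 9 → best response Walk.
Side A against Walk: payoffs 8, 9, 4, 5 → best response Hold.
Side A against Bluff: payoffs 4, 2, 8, 9 → best response Walk.
Side B against Concede: payoffs 3, 5, 6, 7, 9 → best response Bluff.
Side B against Hold: payoffs 4, 7, 1, 8, 2 → best response Walk.
Side B against Push: payoffs 5, 3, 8, 4, 9 → best response Bluff.
Side B against Walk: payoffs 8, 7, 3, 6, 4 → best response Concede.
Mutual best responses: (Hold, Walk); (Walk, Concede).

Pure-strategy Nash equilibria: (Hold, Walk) and (Walk, Concede)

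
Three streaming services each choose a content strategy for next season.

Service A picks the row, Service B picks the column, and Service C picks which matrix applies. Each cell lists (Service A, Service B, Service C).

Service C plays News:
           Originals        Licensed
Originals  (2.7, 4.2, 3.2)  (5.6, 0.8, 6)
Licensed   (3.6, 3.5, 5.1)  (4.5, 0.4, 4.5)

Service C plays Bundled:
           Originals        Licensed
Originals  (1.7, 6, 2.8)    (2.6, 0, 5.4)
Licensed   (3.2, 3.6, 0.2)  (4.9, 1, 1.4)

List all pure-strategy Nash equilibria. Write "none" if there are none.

Pure NE: (Licensed, Originals, News)

For each player, find the best response to each opponent profile; mutual best responses are the pure NE.
Service A against (Originals, News): payoffs 2.7, 3.6 → best response Licensed.
Service A against (Originals, Bundled): payoffs 1.7, 3.2 → best response Licensed.
Service A against (Licensed, News): payoffs 5.6, 4.5 → best response Originals.
Service A against (Licensed, Bundled): payoffs 2.6, 4.9 → best response Licensed.
Service B against (Originals, News): payoffs 4.2, 0.8 → best response Originals.
Service B against (Originals, Bundled): payoffs 6, 0 → best response Originals.
Service B against (Licensed, News): payoffs 3.5, 0.4 → best response Originals.
Service B against (Licensed, Bundled): payoffs 3.6, 1 → best response Originals.
Service C against (Originals, Originals): payoffs 3.2, 2.8 → best response News.
Service C against (Originals, Licensed): payoffs 6, 5.4 → best response News.
Service C against (Licensed, Originals): payoffs 5.1, 0.2 → best response News.
Service C against (Licensed, Licensed): payoffs 4.5, 1.4 → best response News.
Mutual best responses: (Licensed, Originals, News).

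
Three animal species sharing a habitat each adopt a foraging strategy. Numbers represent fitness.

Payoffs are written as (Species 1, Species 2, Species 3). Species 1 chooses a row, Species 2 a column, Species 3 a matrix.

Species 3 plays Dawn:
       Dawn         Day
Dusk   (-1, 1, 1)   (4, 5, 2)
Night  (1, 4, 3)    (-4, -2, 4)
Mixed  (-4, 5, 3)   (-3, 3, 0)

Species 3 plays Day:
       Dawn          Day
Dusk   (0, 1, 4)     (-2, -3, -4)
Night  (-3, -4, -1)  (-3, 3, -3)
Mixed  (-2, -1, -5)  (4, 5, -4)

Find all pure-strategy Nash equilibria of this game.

The pure Nash equilibria are (Dusk, Dawn, Day) and (Dusk, Day, Dawn) and (Night, Dawn, Dawn).

Mark each player's best response to every combination of opponents' strategies; a profile where every player is best-responding is a pure Nash equilibrium.
Species 1 against (Dawn, Dawn): payoffs -1, 1, -4 → best response Night.
Species 1 against (Dawn, Day): payoffs 0, -3, -2 → best response Dusk.
Species 1 against (Day, Dawn): payoffs 4, -4, -3 → best response Dusk.
Species 1 against (Day, Day): payoffs -2, -3, 4 → best response Mixed.
Species 2 against (Dusk, Dawn): payoffs 1, 5 → best response Day.
Species 2 against (Dusk, Day): payoffs 1, -3 → best response Dawn.
Species 2 against (Night, Dawn): payoffs 4, -2 → best response Dawn.
Species 2 against (Night, Day): payoffs -4, 3 → best response Day.
Species 2 against (Mixed, Dawn): payoffs 5, 3 → best response Dawn.
Species 2 against (Mixed, Day): payoffs -1, 5 → best response Day.
Species 3 against (Dusk, Dawn): payoffs 1, 4 → best response Day.
Species 3 against (Dusk, Day): payoffs 2, -4 → best response Dawn.
Species 3 against (Night, Dawn): payoffs 3, -1 → best response Dawn.
Species 3 against (Night, Day): payoffs 4, -3 → best response Dawn.
Species 3 against (Mixed, Dawn): payoffs 3, -5 → best response Dawn.
Species 3 against (Mixed, Day): payoffs 0, -4 → best response Dawn.
Mutual best responses: (Dusk, Dawn, Day); (Dusk, Day, Dawn); (Night, Dawn, Dawn).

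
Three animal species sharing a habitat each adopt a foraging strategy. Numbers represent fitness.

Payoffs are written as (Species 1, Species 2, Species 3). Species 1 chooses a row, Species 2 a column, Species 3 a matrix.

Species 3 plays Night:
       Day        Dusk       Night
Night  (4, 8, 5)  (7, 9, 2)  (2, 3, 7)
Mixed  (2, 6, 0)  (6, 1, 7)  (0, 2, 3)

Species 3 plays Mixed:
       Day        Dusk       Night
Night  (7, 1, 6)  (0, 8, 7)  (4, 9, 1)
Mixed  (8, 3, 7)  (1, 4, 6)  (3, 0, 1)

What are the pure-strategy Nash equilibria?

There is no pure-strategy Nash equilibrium.

Species 1 against (Day, Night): payoffs 4, 2 → best response Night.
Species 1 against (Day, Mixed): payoffs 7, 8 → best response Mixed.
Species 1 against (Dusk, Night): payoffs 7, 6 → best response Night.
Species 1 against (Dusk, Mixed): payoffs 0, 1 → best response Mixed.
Species 1 against (Night, Night): payoffs 2, 0 → best response Night.
Species 1 against (Night, Mixed): payoffs 4, 3 → best response Night.
Species 2 against (Night, Night): payoffs 8, 9, 3 → best response Dusk.
Species 2 against (Night, Mixed): payoffs 1, 8, 9 → best response Night.
Species 2 against (Mixed, Night): payoffs 6, 1, 2 → best response Day.
Species 2 against (Mixed, Mixed): payoffs 3, 4, 0 → best response Dusk.
Species 3 against (Night, Day): payoffs 5, 6 → best response Mixed.
Species 3 against (Night, Dusk): payoffs 2, 7 → best response Mixed.
Species 3 against (Night, Night): payoffs 7, 1 → best response Night.
Species 3 against (Mixed, Day): payoffs 0, 7 → best response Mixed.
Species 3 against (Mixed, Dusk): payoffs 7, 6 → best response Night.
Species 3 against (Mixed, Night): payoffs 3, 1 → best response Night.
No profile is a mutual best response for all players.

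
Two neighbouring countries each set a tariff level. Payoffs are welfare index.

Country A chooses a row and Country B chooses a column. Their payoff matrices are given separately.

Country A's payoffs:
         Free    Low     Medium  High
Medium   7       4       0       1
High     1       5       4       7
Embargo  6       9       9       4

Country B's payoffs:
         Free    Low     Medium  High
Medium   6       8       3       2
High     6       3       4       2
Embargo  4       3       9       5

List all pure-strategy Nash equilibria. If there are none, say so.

The unique pure-strategy Nash equilibrium is (Embargo, Medium).

(Medium, Free): Country B can switch to Low (6 → 8). Not NE.
(Medium, Low): Country A can switch to High (4 → 5). Not NE.
(Medium, Medium): Country A can switch to High (0 → 4). Not NE.
(Medium, High): Country A can switch to High (1 → 7). Not NE.
(High, Free): Country A can switch to Medium (1 → 7). Not NE.
(High, Low): Country A can switch to Embargo (5 → 9). Not NE.
(Embargo, Medium): Country A gets 9, best alternative 4; Country B gets 9, best alternative 5. No profitable deviation — NE.
(The remaining 5 profiles each have a profitable deviation by the same check.)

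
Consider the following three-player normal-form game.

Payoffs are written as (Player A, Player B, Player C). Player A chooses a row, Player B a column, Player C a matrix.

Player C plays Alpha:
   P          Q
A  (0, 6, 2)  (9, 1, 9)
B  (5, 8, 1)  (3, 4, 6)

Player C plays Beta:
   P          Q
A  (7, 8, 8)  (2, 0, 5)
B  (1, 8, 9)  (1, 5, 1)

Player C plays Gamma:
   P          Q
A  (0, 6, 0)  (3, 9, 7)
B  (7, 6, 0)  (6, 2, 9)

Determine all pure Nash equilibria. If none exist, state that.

(A, P, Alpha): Player A can switch to B (0 → 5). Not NE.
(A, P, Beta): Player A gets 7, best alternative 1; Player B gets 8, best alternative 0; Player C gets 8, best alternative 2. No profitable deviation — NE.
(A, P, Gamma): Player A can switch to B (0 → 7). Not NE.
(A, Q, Alpha): Player B can switch to P (1 → 6). Not NE.
(A, Q, Beta): Player B can switch to P (0 → 8). Not NE.
(A, Q, Gamma): Player A can switch to B (3 → 6). Not NE.
(B, P, Alpha): Player C can switch to Beta (1 → 9). Not NE.
(The remaining 5 profiles each have a profitable deviation by the same check.)

Pure NE: (A, P, Beta)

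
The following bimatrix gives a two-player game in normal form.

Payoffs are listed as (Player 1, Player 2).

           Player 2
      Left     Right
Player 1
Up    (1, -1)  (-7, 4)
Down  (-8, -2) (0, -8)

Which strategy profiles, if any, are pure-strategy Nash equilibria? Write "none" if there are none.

This game has no pure Nash equilibrium.

Player 1 against Left: payoffs 1, -8 → best response Up.
Player 1 against Right: payoffs -7, 0 → best response Down.
Player 2 against Up: payoffs -1, 4 → best response Right.
Player 2 against Down: payoffs -2, -8 → best response Left.
No profile is a mutual best response for all players.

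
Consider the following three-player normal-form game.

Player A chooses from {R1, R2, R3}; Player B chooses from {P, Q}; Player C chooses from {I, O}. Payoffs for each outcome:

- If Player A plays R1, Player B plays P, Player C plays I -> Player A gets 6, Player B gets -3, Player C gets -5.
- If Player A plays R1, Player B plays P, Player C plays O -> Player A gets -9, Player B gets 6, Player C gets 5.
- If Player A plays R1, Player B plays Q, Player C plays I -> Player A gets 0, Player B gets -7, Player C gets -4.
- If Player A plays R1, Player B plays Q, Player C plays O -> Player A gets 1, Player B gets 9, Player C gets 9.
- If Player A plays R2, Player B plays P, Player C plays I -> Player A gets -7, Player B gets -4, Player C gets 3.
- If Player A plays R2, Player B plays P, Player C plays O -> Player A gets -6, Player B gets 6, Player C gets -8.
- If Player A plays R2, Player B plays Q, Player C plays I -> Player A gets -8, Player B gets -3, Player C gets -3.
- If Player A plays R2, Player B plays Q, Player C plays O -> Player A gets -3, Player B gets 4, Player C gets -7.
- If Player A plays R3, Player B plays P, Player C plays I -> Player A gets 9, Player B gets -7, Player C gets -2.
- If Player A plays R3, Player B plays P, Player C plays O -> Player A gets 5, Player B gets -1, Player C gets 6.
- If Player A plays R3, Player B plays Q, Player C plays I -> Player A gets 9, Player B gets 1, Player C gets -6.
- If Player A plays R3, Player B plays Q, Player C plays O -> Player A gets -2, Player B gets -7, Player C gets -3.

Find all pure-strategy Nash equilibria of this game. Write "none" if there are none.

(R1, P, I): Player A can switch to R3 (6 → 9). Not NE.
(R1, P, O): Player A can switch to R2 (-9 → -6). Not NE.
(R1, Q, I): Player A can switch to R3 (0 → 9). Not NE.
(R1, Q, O): Player A gets 1, best alternative -2; Player B gets 9, best alternative 6; Player C gets 9, best alternative -4. No profitable deviation — NE.
(R2, P, I): Player A can switch to R1 (-7 → 6). Not NE.
(R2, P, O): Player A can switch to R3 (-6 → 5). Not NE.
(R2, Q, I): Player A can switch to R1 (-8 → 0). Not NE.
(R3, P, O): Player A gets 5, best alternative -6; Player B gets -1, best alternative -7; Player C gets 6, best alternative -2. No profitable deviation — NE.
(The remaining 4 profiles each have a profitable deviation by the same check.)

(R1, Q, O), (R3, P, O)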